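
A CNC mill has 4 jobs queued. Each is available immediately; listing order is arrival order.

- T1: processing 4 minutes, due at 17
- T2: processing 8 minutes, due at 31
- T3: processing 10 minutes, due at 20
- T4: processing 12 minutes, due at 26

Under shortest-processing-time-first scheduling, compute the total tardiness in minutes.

10

SPT (increasing processing time): T1 T2 T3 T4.
T1: 0→4, due 17, tardiness 0
T2: 4→12, due 31, tardiness 0
T3: 12→22, due 20, tardiness 2
T4: 22→34, due 26, tardiness 8
Sum = 0+0+2+8 = 10.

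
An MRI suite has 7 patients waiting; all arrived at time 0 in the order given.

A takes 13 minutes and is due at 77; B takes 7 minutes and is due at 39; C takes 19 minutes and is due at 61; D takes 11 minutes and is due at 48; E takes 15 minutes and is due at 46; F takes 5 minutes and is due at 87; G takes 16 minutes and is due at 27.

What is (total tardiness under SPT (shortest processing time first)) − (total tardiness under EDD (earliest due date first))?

58

SPT (increasing processing time): F B D A E G C.
F: 0→5, due 87, tardiness 0
B: 5→12, due 39, tardiness 0
D: 12→23, due 48, tardiness 0
A: 23→36, due 77, tardiness 0
E: 36→51, due 46, tardiness 5
G: 51→67, due 27, tardiness 40
C: 67→86, due 61, tardiness 25
Sum = 0+0+0+0+5+40+25 = 70.
EDD (increasing due date): G B E D C A F.
G: 0→16, due 27, tardiness 0
B: 16→23, due 39, tardiness 0
E: 23→38, due 46, tardiness 0
D: 38→49, due 48, tardiness 1
C: 49→68, due 61, tardiness 7
A: 68→81, due 77, tardiness 4
F: 81→86, due 87, tardiness 0
Sum = 0+0+0+1+7+4+0 = 12.
Difference = 70 − 12 = 58.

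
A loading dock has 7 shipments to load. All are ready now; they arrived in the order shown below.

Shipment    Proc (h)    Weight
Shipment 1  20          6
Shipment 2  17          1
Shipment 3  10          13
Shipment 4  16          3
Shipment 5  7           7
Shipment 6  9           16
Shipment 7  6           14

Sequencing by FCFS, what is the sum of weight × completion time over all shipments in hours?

3901

FIFO (arrival order): Shipment 1 Shipment 2 Shipment 3 Shipment 4 Shipment 5 Shipment 6 Shipment 7.
Shipment 1: finishes 20, weight 6, w·C = 120
Shipment 2: finishes 37, weight 1, w·C = 37
Shipment 3: finishes 47, weight 13, w·C = 611
Shipment 4: finishes 63, weight 3, w·C = 189
Shipment 5: finishes 70, weight 7, w·C = 490
Shipment 6: finishes 79, weight 16, w·C = 1264
Shipment 7: finishes 85, weight 14, w·C = 1190
Sum = 120+37+611+189+490+1264+1190 = 3901.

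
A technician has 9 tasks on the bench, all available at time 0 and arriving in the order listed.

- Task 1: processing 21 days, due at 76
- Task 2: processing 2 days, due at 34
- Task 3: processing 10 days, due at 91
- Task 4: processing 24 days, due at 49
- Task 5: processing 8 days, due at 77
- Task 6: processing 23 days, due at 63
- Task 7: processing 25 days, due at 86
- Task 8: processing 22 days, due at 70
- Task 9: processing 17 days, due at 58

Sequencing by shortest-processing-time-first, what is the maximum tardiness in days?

SPT (increasing processing time): Task 2 Task 5 Task 3 Task 9 Task 1 Task 8 Task 6 Task 4 Task 7.
Task 2: 0→2, due 34, tardiness 0
Task 5: 2→10, due 77, tardiness 0
Task 3: 10→20, due 91, tardiness 0
Task 9: 20→37, due 58, tardiness 0
Task 1: 37→58, due 76, tardiness 0
Task 8: 58→80, due 70, tardiness 10
Task 6: 80→103, due 63, tardiness 40
Task 4: 103→127, due 49, tardiness 78
Task 7: 127→152, due 86, tardiness 66
Maximum = 78.

78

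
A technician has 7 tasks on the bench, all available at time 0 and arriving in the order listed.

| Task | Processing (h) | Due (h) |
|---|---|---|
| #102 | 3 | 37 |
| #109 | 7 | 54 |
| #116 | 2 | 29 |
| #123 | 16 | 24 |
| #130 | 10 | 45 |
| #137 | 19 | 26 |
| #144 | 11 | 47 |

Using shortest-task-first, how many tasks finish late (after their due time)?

SPT (increasing processing time): #116 #102 #109 #130 #144 #123 #137.
#116: 0→2, due 29, tardiness 0
#102: 2→5, due 37, tardiness 0
#109: 5→12, due 54, tardiness 0
#130: 12→22, due 45, tardiness 0
#144: 22→33, due 47, tardiness 0
#123: 33→49, due 24, tardiness 25
#137: 49→68, due 26, tardiness 42
Late tasks: 2.

2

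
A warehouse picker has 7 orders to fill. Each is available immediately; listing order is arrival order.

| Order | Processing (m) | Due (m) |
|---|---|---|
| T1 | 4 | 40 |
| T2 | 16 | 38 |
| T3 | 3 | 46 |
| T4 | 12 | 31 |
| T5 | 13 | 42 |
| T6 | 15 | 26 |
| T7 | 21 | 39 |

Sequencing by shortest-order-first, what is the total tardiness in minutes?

SPT (increasing processing time): T3 T1 T4 T5 T6 T2 T7.
T3: 0→3, due 46, tardiness 0
T1: 3→7, due 40, tardiness 0
T4: 7→19, due 31, tardiness 0
T5: 19→32, due 42, tardiness 0
T6: 32→47, due 26, tardiness 21
T2: 47→63, due 38, tardiness 25
T7: 63→84, due 39, tardiness 45
Sum = 0+0+0+0+21+25+45 = 91.

91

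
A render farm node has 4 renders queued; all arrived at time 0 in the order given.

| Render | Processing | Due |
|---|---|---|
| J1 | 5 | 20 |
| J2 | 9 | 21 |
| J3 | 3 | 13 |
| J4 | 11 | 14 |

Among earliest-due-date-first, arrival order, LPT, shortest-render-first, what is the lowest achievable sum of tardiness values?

7

EDD (increasing due date): J3 J4 J1 J2.
J3: 0→3, due 13, tardiness 0
J4: 3→14, due 14, tardiness 0
J1: 14→19, due 20, tardiness 0
J2: 19→28, due 21, tardiness 7
Sum = 0+0+0+7 = 7.
FIFO (arrival order): J1 J2 J3 J4.
J1: 0→5, due 20, tardiness 0
J2: 5→14, due 21, tardiness 0
J3: 14→17, due 13, tardiness 4
J4: 17→28, due 14, tardiness 14
Sum = 0+0+4+14 = 18.
LPT (decreasing processing time): J4 J2 J1 J3.
J4: 0→11, due 14, tardiness 0
J2: 11→20, due 21, tardiness 0
J1: 20→25, due 20, tardiness 5
J3: 25→28, due 13, tardiness 15
Sum = 0+0+5+15 = 20.
SPT (increasing processing time): J3 J1 J2 J4.
J3: 0→3, due 13, tardiness 0
J1: 3→8, due 20, tardiness 0
J2: 8→17, due 21, tardiness 0
J4: 17→28, due 14, tardiness 14
Sum = 0+0+0+14 = 14.
EDD 7, FIFO 18, LPT 20, SPT 14 → minimum 7.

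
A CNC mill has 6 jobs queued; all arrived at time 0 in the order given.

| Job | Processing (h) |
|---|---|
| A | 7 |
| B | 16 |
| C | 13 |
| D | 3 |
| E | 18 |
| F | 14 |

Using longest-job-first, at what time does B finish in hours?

LPT (decreasing processing time): E B F C A D.
E: 0→18
B: 18→34

34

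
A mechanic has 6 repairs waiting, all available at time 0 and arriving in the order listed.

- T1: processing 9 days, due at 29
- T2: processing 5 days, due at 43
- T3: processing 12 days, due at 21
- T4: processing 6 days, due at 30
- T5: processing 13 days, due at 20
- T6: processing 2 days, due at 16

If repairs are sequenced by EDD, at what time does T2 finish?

EDD (increasing due date): T6 T5 T3 T1 T4 T2.
T6: 0→2
T5: 2→15
T3: 15→27
T1: 27→36
T4: 36→42
T2: 42→47

47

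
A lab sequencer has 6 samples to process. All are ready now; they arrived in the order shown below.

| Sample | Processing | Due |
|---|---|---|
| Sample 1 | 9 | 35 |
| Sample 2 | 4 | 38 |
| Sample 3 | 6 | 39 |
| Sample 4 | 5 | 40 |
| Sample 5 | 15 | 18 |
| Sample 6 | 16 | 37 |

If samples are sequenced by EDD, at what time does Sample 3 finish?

EDD (increasing due date): Sample 5 Sample 1 Sample 6 Sample 2 Sample 3 Sample 4.
Sample 5: 0→15
Sample 1: 15→24
Sample 6: 24→40
Sample 2: 40→44
Sample 3: 44→50

50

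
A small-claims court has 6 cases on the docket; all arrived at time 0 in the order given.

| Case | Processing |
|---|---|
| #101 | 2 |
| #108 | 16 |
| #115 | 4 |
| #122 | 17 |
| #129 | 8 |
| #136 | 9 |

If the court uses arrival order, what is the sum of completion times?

184

FIFO (arrival order): #101 #108 #115 #122 #129 #136.
#101: 0→2
#108: 2→18
#115: 18→22
#122: 22→39
#129: 39→47
#136: 47→56
Sum = 2+18+22+39+47+56 = 184.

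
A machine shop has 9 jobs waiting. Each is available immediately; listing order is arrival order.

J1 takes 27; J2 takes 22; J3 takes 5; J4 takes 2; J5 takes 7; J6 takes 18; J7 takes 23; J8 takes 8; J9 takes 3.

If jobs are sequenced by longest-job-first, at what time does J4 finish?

LPT (decreasing processing time): J1 J7 J2 J6 J8 J5 J3 J9 J4.
J1: 0→27
J7: 27→50
J2: 50→72
J6: 72→90
J8: 90→98
J5: 98→105
J3: 105→110
J9: 110→113
J4: 113→115

115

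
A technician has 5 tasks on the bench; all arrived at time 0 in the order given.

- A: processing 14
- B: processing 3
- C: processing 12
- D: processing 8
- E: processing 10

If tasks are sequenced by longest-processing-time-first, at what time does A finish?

14

LPT (decreasing processing time): A C E D B.
A: 0→14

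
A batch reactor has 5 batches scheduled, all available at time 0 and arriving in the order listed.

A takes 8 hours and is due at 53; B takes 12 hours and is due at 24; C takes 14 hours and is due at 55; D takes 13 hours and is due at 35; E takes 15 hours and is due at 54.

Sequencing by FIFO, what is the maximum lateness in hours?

FIFO (arrival order): A B C D E.
A: 0→8, due 53, lateness -45
B: 8→20, due 24, lateness -4
C: 20→34, due 55, lateness -21
D: 34→47, due 35, lateness 12
E: 47→62, due 54, lateness 8
Maximum = 12.

12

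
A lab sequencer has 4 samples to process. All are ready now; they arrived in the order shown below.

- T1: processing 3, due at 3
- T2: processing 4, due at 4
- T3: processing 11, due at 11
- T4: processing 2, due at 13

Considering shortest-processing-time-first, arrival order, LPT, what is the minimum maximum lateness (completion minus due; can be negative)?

7

SPT (increasing processing time): T4 T1 T2 T3.
T4: 0→2, due 13, lateness -11
T1: 2→5, due 3, lateness 2
T2: 5→9, due 4, lateness 5
T3: 9→20, due 11, lateness 9
Maximum = 9.
FIFO (arrival order): T1 T2 T3 T4.
T1: 0→3, due 3, lateness 0
T2: 3→7, due 4, lateness 3
T3: 7→18, due 11, lateness 7
T4: 18→20, due 13, lateness 7
Maximum = 7.
LPT (decreasing processing time): T3 T2 T1 T4.
T3: 0→11, due 11, lateness 0
T2: 11→15, due 4, lateness 11
T1: 15→18, due 3, lateness 15
T4: 18→20, due 13, lateness 7
Maximum = 15.
SPT 9, FIFO 7, LPT 15 → minimum 7.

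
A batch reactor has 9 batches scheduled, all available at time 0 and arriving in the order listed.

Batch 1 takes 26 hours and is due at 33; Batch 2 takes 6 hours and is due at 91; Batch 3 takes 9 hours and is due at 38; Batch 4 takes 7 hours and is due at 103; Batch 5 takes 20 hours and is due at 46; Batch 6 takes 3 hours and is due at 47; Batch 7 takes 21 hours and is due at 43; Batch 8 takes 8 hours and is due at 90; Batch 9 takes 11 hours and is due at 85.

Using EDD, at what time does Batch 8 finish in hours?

EDD (increasing due date): Batch 1 Batch 3 Batch 7 Batch 5 Batch 6 Batch 9 Batch 8 Batch 2 Batch 4.
Batch 1: 0→26
Batch 3: 26→35
Batch 7: 35→56
Batch 5: 56→76
Batch 6: 76→79
Batch 9: 79→90
Batch 8: 90→98

98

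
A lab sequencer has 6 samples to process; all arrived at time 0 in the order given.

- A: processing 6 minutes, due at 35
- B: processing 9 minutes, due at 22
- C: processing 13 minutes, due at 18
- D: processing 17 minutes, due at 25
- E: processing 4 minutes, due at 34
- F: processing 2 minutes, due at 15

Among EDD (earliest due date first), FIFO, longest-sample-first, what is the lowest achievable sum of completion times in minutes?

178

EDD (increasing due date): F C B D E A.
F: 0→2
C: 2→15
B: 15→24
D: 24→41
E: 41→45
A: 45→51
Sum = 2+15+24+41+45+51 = 178.
FIFO (arrival order): A B C D E F.
A: 0→6
B: 6→15
C: 15→28
D: 28→45
E: 45→49
F: 49→51
Sum = 6+15+28+45+49+51 = 194.
LPT (decreasing processing time): D C B A E F.
D: 0→17
C: 17→30
B: 30→39
A: 39→45
E: 45→49
F: 49→51
Sum = 17+30+39+45+49+51 = 231.
EDD 178, FIFO 194, LPT 231 → minimum 178.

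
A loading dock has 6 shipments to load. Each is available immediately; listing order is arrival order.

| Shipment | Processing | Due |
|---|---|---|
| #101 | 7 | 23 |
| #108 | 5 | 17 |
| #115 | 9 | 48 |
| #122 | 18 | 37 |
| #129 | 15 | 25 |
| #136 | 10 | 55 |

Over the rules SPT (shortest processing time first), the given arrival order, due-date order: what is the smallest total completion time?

SPT (increasing processing time): #108 #101 #115 #136 #129 #122.
#108: 0→5
#101: 5→12
#115: 12→21
#136: 21→31
#129: 31→46
#122: 46→64
Sum = 5+12+21+31+46+64 = 179.
FIFO (arrival order): #101 #108 #115 #122 #129 #136.
#101: 0→7
#108: 7→12
#115: 12→21
#122: 21→39
#129: 39→54
#136: 54→64
Sum = 7+12+21+39+54+64 = 197.
EDD (increasing due date): #108 #101 #129 #122 #115 #136.
#108: 0→5
#101: 5→12
#129: 12→27
#122: 27→45
#115: 45→54
#136: 54→64
Sum = 5+12+27+45+54+64 = 207.
SPT 179, FIFO 197, EDD 207 → minimum 179.

179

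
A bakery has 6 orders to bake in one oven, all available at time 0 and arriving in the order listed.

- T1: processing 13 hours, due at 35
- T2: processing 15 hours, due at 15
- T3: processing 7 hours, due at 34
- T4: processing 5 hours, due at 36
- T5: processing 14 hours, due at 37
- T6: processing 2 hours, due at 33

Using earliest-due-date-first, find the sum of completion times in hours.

191

EDD (increasing due date): T2 T6 T3 T1 T4 T5.
T2: 0→15
T6: 15→17
T3: 17→24
T1: 24→37
T4: 37→42
T5: 42→56
Sum = 15+17+24+37+42+56 = 191.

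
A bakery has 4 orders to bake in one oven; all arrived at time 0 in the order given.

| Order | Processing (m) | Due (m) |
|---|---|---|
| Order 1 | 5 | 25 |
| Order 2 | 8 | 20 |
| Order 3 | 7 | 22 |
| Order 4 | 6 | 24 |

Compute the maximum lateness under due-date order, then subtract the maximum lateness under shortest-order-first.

EDD (increasing due date): Order 2 Order 3 Order 4 Order 1.
Order 2: 0→8, due 20, lateness -12
Order 3: 8→15, due 22, lateness -7
Order 4: 15→21, due 24, lateness -3
Order 1: 21→26, due 25, lateness 1
Maximum = 1.
SPT (increasing processing time): Order 1 Order 4 Order 3 Order 2.
Order 1: 0→5, due 25, lateness -20
Order 4: 5→11, due 24, lateness -13
Order 3: 11→18, due 22, lateness -4
Order 2: 18→26, due 20, lateness 6
Maximum = 6.
Difference = 1 − 6 = -5.

-5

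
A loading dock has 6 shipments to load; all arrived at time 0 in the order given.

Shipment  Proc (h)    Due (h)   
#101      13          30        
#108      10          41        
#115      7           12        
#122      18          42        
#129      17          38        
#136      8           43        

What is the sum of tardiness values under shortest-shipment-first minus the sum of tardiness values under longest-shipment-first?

SPT (increasing processing time): #115 #136 #108 #101 #129 #122.
#115: 0→7, due 12, tardiness 0
#136: 7→15, due 43, tardiness 0
#108: 15→25, due 41, tardiness 0
#101: 25→38, due 30, tardiness 8
#129: 38→55, due 38, tardiness 17
#122: 55→73, due 42, tardiness 31
Sum = 0+0+0+8+17+31 = 56.
LPT (decreasing processing time): #122 #129 #101 #108 #136 #115.
#122: 0→18, due 42, tardiness 0
#129: 18→35, due 38, tardiness 0
#101: 35→48, due 30, tardiness 18
#108: 48→58, due 41, tardiness 17
#136: 58→66, due 43, tardiness 23
#115: 66→73, due 12, tardiness 61
Sum = 0+0+18+17+23+61 = 119.
Difference = 56 − 119 = -63.

-63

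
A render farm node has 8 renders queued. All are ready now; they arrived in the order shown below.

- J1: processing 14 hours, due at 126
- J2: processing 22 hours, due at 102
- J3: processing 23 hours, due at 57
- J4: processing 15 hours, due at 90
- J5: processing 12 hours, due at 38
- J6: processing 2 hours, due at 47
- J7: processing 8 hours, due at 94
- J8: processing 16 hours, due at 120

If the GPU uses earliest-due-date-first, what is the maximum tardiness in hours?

EDD (increasing due date): J5 J6 J3 J4 J7 J2 J8 J1.
J5: 0→12, due 38, tardiness 0
J6: 12→14, due 47, tardiness 0
J3: 14→37, due 57, tardiness 0
J4: 37→52, due 90, tardiness 0
J7: 52→60, due 94, tardiness 0
J2: 60→82, due 102, tardiness 0
J8: 82→98, due 120, tardiness 0
J1: 98→112, due 126, tardiness 0
Maximum = 0.

0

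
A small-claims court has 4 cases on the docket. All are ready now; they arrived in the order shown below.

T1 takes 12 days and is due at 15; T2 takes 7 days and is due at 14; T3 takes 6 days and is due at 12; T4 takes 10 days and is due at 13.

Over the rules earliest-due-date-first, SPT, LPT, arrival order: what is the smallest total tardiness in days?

EDD (increasing due date): T3 T4 T2 T1.
T3: 0→6, due 12, tardiness 0
T4: 6→16, due 13, tardiness 3
T2: 16→23, due 14, tardiness 9
T1: 23→35, due 15, tardiness 20
Sum = 0+3+9+20 = 32.
SPT (increasing processing time): T3 T2 T4 T1.
T3: 0→6, due 12, tardiness 0
T2: 6→13, due 14, tardiness 0
T4: 13→23, due 13, tardiness 10
T1: 23→35, due 15, tardiness 20
Sum = 0+0+10+20 = 30.
LPT (decreasing processing time): T1 T4 T2 T3.
T1: 0→12, due 15, tardiness 0
T4: 12→22, due 13, tardiness 9
T2: 22→29, due 14, tardiness 15
T3: 29→35, due 12, tardiness 23
Sum = 0+9+15+23 = 47.
FIFO (arrival order): T1 T2 T3 T4.
T1: 0→12, due 15, tardiness 0
T2: 12→19, due 14, tardiness 5
T3: 19→25, due 12, tardiness 13
T4: 25→35, due 13, tardiness 22
Sum = 0+5+13+22 = 40.
EDD 32, SPT 30, LPT 47, FIFO 40 → minimum 30.

30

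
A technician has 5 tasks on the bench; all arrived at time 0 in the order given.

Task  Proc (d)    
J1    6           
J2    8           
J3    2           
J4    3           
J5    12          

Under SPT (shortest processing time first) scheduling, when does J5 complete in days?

31

SPT (increasing processing time): J3 J4 J1 J2 J5.
J3: 0→2
J4: 2→5
J1: 5→11
J2: 11→19
J5: 19→31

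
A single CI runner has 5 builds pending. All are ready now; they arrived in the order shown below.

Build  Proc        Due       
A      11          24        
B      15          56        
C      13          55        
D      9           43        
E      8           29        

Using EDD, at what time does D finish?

28

EDD (increasing due date): A E D C B.
A: 0→11
E: 11→19
D: 19→28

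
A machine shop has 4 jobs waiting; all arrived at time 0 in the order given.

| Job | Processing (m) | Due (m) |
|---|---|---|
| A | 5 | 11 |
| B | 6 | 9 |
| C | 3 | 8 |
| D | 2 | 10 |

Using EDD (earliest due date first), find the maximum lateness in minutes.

EDD (increasing due date): C B D A.
C: 0→3, due 8, lateness -5
B: 3→9, due 9, lateness 0
D: 9→11, due 10, lateness 1
A: 11→16, due 11, lateness 5
Maximum = 5.

5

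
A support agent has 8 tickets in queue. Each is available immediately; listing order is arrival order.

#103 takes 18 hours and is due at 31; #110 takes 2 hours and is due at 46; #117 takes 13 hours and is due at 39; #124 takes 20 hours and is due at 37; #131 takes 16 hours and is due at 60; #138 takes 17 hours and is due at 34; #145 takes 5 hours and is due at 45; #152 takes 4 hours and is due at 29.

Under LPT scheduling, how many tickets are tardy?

LPT (decreasing processing time): #124 #103 #138 #131 #117 #145 #152 #110.
#124: 0→20, due 37, tardiness 0
#103: 20→38, due 31, tardiness 7
#138: 38→55, due 34, tardiness 21
#131: 55→71, due 60, tardiness 11
#117: 71→84, due 39, tardiness 45
#145: 84→89, due 45, tardiness 44
#152: 89→93, due 29, tardiness 64
#110: 93→95, due 46, tardiness 49
Late tickets: 7.

7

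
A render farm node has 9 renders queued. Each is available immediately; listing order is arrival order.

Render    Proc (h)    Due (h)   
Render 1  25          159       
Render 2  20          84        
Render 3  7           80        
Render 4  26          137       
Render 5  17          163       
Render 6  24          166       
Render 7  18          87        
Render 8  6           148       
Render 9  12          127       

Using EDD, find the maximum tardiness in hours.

0

EDD (increasing due date): Render 3 Render 2 Render 7 Render 9 Render 4 Render 8 Render 1 Render 5 Render 6.
Render 3: 0→7, due 80, tardiness 0
Render 2: 7→27, due 84, tardiness 0
Render 7: 27→45, due 87, tardiness 0
Render 9: 45→57, due 127, tardiness 0
Render 4: 57→83, due 137, tardiness 0
Render 8: 83→89, due 148, tardiness 0
Render 1: 89→114, due 159, tardiness 0
Render 5: 114→131, due 163, tardiness 0
Render 6: 131→155, due 166, tardiness 0
Maximum = 0.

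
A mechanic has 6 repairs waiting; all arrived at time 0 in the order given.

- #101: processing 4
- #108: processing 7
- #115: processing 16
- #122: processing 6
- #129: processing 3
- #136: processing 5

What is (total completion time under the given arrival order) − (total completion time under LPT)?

FIFO (arrival order): #101 #108 #115 #122 #129 #136.
#101: 0→4
#108: 4→11
#115: 11→27
#122: 27→33
#129: 33→36
#136: 36→41
Sum = 4+11+27+33+36+41 = 152.
LPT (decreasing processing time): #115 #108 #122 #136 #101 #129.
#115: 0→16
#108: 16→23
#122: 23→29
#136: 29→34
#101: 34→38
#129: 38→41
Sum = 16+23+29+34+38+41 = 181.
Difference = 152 − 181 = -29.

-29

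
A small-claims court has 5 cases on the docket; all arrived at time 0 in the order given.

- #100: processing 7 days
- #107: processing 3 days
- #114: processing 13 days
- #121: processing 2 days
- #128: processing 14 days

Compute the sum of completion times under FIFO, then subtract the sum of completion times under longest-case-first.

-47

FIFO (arrival order): #100 #107 #114 #121 #128.
#100: 0→7
#107: 7→10
#114: 10→23
#121: 23→25
#128: 25→39
Sum = 7+10+23+25+39 = 104.
LPT (decreasing processing time): #128 #114 #100 #107 #121.
#128: 0→14
#114: 14→27
#100: 27→34
#107: 34→37
#121: 37→39
Sum = 14+27+34+37+39 = 151.
Difference = 104 − 151 = -47.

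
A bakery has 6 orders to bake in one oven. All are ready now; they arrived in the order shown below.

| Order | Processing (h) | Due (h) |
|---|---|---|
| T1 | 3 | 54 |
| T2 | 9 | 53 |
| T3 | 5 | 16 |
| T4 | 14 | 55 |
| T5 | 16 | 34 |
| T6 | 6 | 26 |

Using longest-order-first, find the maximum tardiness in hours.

LPT (decreasing processing time): T5 T4 T2 T6 T3 T1.
T5: 0→16, due 34, tardiness 0
T4: 16→30, due 55, tardiness 0
T2: 30→39, due 53, tardiness 0
T6: 39→45, due 26, tardiness 19
T3: 45→50, due 16, tardiness 34
T1: 50→53, due 54, tardiness 0
Maximum = 34.

34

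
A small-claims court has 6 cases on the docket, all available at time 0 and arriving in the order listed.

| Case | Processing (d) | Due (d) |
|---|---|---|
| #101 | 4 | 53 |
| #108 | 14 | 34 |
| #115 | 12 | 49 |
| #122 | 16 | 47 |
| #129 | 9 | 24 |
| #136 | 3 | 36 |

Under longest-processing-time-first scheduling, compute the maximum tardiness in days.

27

LPT (decreasing processing time): #122 #108 #115 #129 #101 #136.
#122: 0→16, due 47, tardiness 0
#108: 16→30, due 34, tardiness 0
#115: 30→42, due 49, tardiness 0
#129: 42→51, due 24, tardiness 27
#101: 51→55, due 53, tardiness 2
#136: 55→58, due 36, tardiness 22
Maximum = 27.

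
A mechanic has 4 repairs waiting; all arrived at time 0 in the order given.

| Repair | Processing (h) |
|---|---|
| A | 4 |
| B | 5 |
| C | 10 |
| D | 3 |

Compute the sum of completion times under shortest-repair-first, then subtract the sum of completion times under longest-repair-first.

-22

SPT (increasing processing time): D A B C.
D: 0→3
A: 3→7
B: 7→12
C: 12→22
Sum = 3+7+12+22 = 44.
LPT (decreasing processing time): C B A D.
C: 0→10
B: 10→15
A: 15→19
D: 19→22
Sum = 10+15+19+22 = 66.
Difference = 44 − 66 = -22.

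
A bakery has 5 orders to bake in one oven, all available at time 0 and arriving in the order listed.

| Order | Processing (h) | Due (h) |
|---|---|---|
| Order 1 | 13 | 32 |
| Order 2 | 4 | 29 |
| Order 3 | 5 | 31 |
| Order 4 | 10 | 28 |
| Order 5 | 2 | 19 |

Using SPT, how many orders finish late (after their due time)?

SPT (increasing processing time): Order 5 Order 2 Order 3 Order 4 Order 1.
Order 5: 0→2, due 19, tardiness 0
Order 2: 2→6, due 29, tardiness 0
Order 3: 6→11, due 31, tardiness 0
Order 4: 11→21, due 28, tardiness 0
Order 1: 21→34, due 32, tardiness 2
Late orders: 1.

1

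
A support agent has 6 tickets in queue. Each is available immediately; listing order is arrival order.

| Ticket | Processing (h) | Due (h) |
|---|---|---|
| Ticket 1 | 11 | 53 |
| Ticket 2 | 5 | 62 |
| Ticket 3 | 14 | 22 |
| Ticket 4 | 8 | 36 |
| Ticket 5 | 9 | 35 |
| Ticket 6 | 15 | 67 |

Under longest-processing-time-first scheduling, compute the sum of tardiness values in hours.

42

LPT (decreasing processing time): Ticket 6 Ticket 3 Ticket 1 Ticket 5 Ticket 4 Ticket 2.
Ticket 6: 0→15, due 67, tardiness 0
Ticket 3: 15→29, due 22, tardiness 7
Ticket 1: 29→40, due 53, tardiness 0
Ticket 5: 40→49, due 35, tardiness 14
Ticket 4: 49→57, due 36, tardiness 21
Ticket 2: 57→62, due 62, tardiness 0
Sum = 0+7+0+14+21+0 = 42.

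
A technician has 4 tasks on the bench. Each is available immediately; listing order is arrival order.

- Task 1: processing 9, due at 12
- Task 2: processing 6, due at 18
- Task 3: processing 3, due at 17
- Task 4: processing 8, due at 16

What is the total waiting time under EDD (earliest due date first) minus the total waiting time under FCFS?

4

EDD (increasing due date): Task 1 Task 4 Task 3 Task 2.
Task 1: waits 0, runs 0→9
Task 4: waits 9, runs 9→17
Task 3: waits 17, runs 17→20
Task 2: waits 20, runs 20→26
Sum = 0+9+17+20 = 46.
FIFO (arrival order): Task 1 Task 2 Task 3 Task 4.
Task 1: waits 0, runs 0→9
Task 2: waits 9, runs 9→15
Task 3: waits 15, runs 15→18
Task 4: waits 18, runs 18→26
Sum = 0+9+15+18 = 42.
Difference = 46 − 42 = 4.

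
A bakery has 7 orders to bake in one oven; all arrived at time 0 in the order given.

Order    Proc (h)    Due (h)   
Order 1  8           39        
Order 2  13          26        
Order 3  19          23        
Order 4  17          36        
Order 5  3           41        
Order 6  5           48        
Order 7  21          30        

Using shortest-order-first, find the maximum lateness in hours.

56

SPT (increasing processing time): Order 5 Order 6 Order 1 Order 2 Order 4 Order 3 Order 7.
Order 5: 0→3, due 41, lateness -38
Order 6: 3→8, due 48, lateness -40
Order 1: 8→16, due 39, lateness -23
Order 2: 16→29, due 26, lateness 3
Order 4: 29→46, due 36, lateness 10
Order 3: 46→65, due 23, lateness 42
Order 7: 65→86, due 30, lateness 56
Maximum = 56.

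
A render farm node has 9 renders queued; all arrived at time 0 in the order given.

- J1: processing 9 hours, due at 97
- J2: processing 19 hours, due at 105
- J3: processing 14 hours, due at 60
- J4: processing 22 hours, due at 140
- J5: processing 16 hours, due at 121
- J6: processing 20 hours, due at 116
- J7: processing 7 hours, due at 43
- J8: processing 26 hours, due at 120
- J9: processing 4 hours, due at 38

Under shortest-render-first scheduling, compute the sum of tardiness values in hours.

17

SPT (increasing processing time): J9 J7 J1 J3 J5 J2 J6 J4 J8.
J9: 0→4, due 38, tardiness 0
J7: 4→11, due 43, tardiness 0
J1: 11→20, due 97, tardiness 0
J3: 20→34, due 60, tardiness 0
J5: 34→50, due 121, tardiness 0
J2: 50→69, due 105, tardiness 0
J6: 69→89, due 116, tardiness 0
J4: 89→111, due 140, tardiness 0
J8: 111→137, due 120, tardiness 17
Sum = 0+0+0+0+0+0+0+0+17 = 17.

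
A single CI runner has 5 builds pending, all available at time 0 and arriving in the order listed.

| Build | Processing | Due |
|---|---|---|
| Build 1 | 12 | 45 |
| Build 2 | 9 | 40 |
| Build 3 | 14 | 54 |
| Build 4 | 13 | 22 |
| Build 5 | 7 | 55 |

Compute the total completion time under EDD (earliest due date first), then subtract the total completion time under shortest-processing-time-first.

25

EDD (increasing due date): Build 4 Build 2 Build 1 Build 3 Build 5.
Build 4: 0→13
Build 2: 13→22
Build 1: 22→34
Build 3: 34→48
Build 5: 48→55
Sum = 13+22+34+48+55 = 172.
SPT (increasing processing time): Build 5 Build 2 Build 1 Build 4 Build 3.
Build 5: 0→7
Build 2: 7→16
Build 1: 16→28
Build 4: 28→41
Build 3: 41→55
Sum = 7+16+28+41+55 = 147.
Difference = 172 − 147 = 25.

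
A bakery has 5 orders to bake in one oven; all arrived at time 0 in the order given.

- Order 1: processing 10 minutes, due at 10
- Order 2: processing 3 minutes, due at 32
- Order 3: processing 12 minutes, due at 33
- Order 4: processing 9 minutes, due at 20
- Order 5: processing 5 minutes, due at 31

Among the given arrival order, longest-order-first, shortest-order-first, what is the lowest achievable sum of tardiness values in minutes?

22

FIFO (arrival order): Order 1 Order 2 Order 3 Order 4 Order 5.
Order 1: 0→10, due 10, tardiness 0
Order 2: 10→13, due 32, tardiness 0
Order 3: 13→25, due 33, tardiness 0
Order 4: 25→34, due 20, tardiness 14
Order 5: 34→39, due 31, tardiness 8
Sum = 0+0+0+14+8 = 22.
LPT (decreasing processing time): Order 3 Order 1 Order 4 Order 5 Order 2.
Order 3: 0→12, due 33, tardiness 0
Order 1: 12→22, due 10, tardiness 12
Order 4: 22→31, due 20, tardiness 11
Order 5: 31→36, due 31, tardiness 5
Order 2: 36→39, due 32, tardiness 7
Sum = 0+12+11+5+7 = 35.
SPT (increasing processing time): Order 2 Order 5 Order 4 Order 1 Order 3.
Order 2: 0→3, due 32, tardiness 0
Order 5: 3→8, due 31, tardiness 0
Order 4: 8→17, due 20, tardiness 0
Order 1: 17→27, due 10, tardiness 17
Order 3: 27→39, due 33, tardiness 6
Sum = 0+0+0+17+6 = 23.
FIFO 22, LPT 35, SPT 23 → minimum 22.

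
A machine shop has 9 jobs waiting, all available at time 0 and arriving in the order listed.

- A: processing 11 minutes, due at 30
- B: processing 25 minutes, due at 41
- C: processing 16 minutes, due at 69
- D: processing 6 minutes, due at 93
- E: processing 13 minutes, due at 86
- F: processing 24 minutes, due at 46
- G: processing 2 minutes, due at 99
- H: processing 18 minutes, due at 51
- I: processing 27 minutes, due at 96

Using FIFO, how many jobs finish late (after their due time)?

3

FIFO (arrival order): A B C D E F G H I.
A: 0→11, due 30, tardiness 0
B: 11→36, due 41, tardiness 0
C: 36→52, due 69, tardiness 0
D: 52→58, due 93, tardiness 0
E: 58→71, due 86, tardiness 0
F: 71→95, due 46, tardiness 49
G: 95→97, due 99, tardiness 0
H: 97→115, due 51, tardiness 64
I: 115→142, due 96, tardiness 46
Late jobs: 3.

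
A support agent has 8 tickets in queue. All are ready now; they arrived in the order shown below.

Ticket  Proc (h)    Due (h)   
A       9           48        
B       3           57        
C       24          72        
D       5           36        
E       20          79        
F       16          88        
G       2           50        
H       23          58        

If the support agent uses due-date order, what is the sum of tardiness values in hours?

21

EDD (increasing due date): D A G B H C E F.
D: 0→5, due 36, tardiness 0
A: 5→14, due 48, tardiness 0
G: 14→16, due 50, tardiness 0
B: 16→19, due 57, tardiness 0
H: 19→42, due 58, tardiness 0
C: 42→66, due 72, tardiness 0
E: 66→86, due 79, tardiness 7
F: 86→102, due 88, tardiness 14
Sum = 0+0+0+0+0+0+7+14 = 21.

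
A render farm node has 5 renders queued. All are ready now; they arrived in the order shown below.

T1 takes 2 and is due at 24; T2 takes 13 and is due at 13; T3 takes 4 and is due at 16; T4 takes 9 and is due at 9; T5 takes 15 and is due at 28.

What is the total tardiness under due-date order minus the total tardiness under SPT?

2

EDD (increasing due date): T4 T2 T3 T1 T5.
T4: 0→9, due 9, tardiness 0
T2: 9→22, due 13, tardiness 9
T3: 22→26, due 16, tardiness 10
T1: 26→28, due 24, tardiness 4
T5: 28→43, due 28, tardiness 15
Sum = 0+9+10+4+15 = 38.
SPT (increasing processing time): T1 T3 T4 T2 T5.
T1: 0→2, due 24, tardiness 0
T3: 2→6, due 16, tardiness 0
T4: 6→15, due 9, tardiness 6
T2: 15→28, due 13, tardiness 15
T5: 28→43, due 28, tardiness 15
Sum = 0+0+6+15+15 = 36.
Difference = 38 − 36 = 2.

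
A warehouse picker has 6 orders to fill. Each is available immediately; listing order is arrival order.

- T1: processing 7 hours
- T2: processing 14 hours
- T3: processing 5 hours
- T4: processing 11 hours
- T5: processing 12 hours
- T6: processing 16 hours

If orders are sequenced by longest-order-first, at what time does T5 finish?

42

LPT (decreasing processing time): T6 T2 T5 T4 T1 T3.
T6: 0→16
T2: 16→30
T5: 30→42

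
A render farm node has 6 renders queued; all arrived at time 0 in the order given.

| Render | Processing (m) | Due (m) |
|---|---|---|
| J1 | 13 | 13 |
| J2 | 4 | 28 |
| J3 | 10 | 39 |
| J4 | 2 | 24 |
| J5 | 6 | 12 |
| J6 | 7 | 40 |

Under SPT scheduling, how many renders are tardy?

1

SPT (increasing processing time): J4 J2 J5 J6 J3 J1.
J4: 0→2, due 24, tardiness 0
J2: 2→6, due 28, tardiness 0
J5: 6→12, due 12, tardiness 0
J6: 12→19, due 40, tardiness 0
J3: 19→29, due 39, tardiness 0
J1: 29→42, due 13, tardiness 29
Late renders: 1.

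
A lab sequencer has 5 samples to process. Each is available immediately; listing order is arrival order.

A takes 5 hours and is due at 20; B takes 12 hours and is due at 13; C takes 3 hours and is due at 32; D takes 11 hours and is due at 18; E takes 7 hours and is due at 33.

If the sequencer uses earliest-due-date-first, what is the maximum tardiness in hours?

EDD (increasing due date): B D A C E.
B: 0→12, due 13, tardiness 0
D: 12→23, due 18, tardiness 5
A: 23→28, due 20, tardiness 8
C: 28→31, due 32, tardiness 0
E: 31→38, due 33, tardiness 5
Maximum = 8.

8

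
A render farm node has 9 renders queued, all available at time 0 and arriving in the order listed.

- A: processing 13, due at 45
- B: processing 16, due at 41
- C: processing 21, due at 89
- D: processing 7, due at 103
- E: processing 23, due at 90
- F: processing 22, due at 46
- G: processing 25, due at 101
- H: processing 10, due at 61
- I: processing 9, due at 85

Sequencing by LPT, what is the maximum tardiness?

LPT (decreasing processing time): G E F C B A H I D.
G: 0→25, due 101, tardiness 0
E: 25→48, due 90, tardiness 0
F: 48→70, due 46, tardiness 24
C: 70→91, due 89, tardiness 2
B: 91→107, due 41, tardiness 66
A: 107→120, due 45, tardiness 75
H: 120→130, due 61, tardiness 69
I: 130→139, due 85, tardiness 54
D: 139→146, due 103, tardiness 43
Maximum = 75.

75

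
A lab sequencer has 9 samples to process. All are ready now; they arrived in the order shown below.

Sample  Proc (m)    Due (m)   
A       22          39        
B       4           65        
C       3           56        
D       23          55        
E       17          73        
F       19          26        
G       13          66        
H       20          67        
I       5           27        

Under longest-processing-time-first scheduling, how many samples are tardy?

LPT (decreasing processing time): D A H F E G I B C.
D: 0→23, due 55, tardiness 0
A: 23→45, due 39, tardiness 6
H: 45→65, due 67, tardiness 0
F: 65→84, due 26, tardiness 58
E: 84→101, due 73, tardiness 28
G: 101→114, due 66, tardiness 48
I: 114→119, due 27, tardiness 92
B: 119→123, due 65, tardiness 58
C: 123→126, due 56, tardiness 70
Late samples: 7.

7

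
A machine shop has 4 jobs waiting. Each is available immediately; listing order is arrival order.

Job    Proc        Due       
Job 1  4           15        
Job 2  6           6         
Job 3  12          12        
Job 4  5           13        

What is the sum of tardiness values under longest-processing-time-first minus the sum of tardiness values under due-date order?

LPT (decreasing processing time): Job 3 Job 2 Job 4 Job 1.
Job 3: 0→12, due 12, tardiness 0
Job 2: 12→18, due 6, tardiness 12
Job 4: 18→23, due 13, tardiness 10
Job 1: 23→27, due 15, tardiness 12
Sum = 0+12+10+12 = 34.
EDD (increasing due date): Job 2 Job 3 Job 4 Job 1.
Job 2: 0→6, due 6, tardiness 0
Job 3: 6→18, due 12, tardiness 6
Job 4: 18→23, due 13, tardiness 10
Job 1: 23→27, due 15, tardiness 12
Sum = 0+6+10+12 = 28.
Difference = 34 − 28 = 6.

6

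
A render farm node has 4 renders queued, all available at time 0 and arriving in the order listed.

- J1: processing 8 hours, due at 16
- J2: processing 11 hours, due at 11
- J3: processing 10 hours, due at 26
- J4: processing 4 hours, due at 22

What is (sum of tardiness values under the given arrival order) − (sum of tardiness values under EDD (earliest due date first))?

11

FIFO (arrival order): J1 J2 J3 J4.
J1: 0→8, due 16, tardiness 0
J2: 8→19, due 11, tardiness 8
J3: 19→29, due 26, tardiness 3
J4: 29→33, due 22, tardiness 11
Sum = 0+8+3+11 = 22.
EDD (increasing due date): J2 J1 J4 J3.
J2: 0→11, due 11, tardiness 0
J1: 11→19, due 16, tardiness 3
J4: 19→23, due 22, tardiness 1
J3: 23→33, due 26, tardiness 7
Sum = 0+3+1+7 = 11.
Difference = 22 − 11 = 11.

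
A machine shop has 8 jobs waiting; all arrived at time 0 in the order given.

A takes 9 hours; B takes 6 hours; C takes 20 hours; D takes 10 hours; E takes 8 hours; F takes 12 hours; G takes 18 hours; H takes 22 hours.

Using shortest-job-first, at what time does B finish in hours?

SPT (increasing processing time): B E A D F G C H.
B: 0→6

6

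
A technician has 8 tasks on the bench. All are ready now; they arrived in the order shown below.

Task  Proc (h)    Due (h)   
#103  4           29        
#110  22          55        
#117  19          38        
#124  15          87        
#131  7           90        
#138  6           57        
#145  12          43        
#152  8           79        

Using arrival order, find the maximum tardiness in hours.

FIFO (arrival order): #103 #110 #117 #124 #131 #138 #145 #152.
#103: 0→4, due 29, tardiness 0
#110: 4→26, due 55, tardiness 0
#117: 26→45, due 38, tardiness 7
#124: 45→60, due 87, tardiness 0
#131: 60→67, due 90, tardiness 0
#138: 67→73, due 57, tardiness 16
#145: 73→85, due 43, tardiness 42
#152: 85→93, due 79, tardiness 14
Maximum = 42.

42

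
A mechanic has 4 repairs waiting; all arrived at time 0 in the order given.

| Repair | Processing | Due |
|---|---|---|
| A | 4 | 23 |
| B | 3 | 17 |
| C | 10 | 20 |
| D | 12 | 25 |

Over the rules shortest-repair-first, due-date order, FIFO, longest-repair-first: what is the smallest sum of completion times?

56

SPT (increasing processing time): B A C D.
B: 0→3
A: 3→7
C: 7→17
D: 17→29
Sum = 3+7+17+29 = 56.
EDD (increasing due date): B C A D.
B: 0→3
C: 3→13
A: 13→17
D: 17→29
Sum = 3+13+17+29 = 62.
FIFO (arrival order): A B C D.
A: 0→4
B: 4→7
C: 7→17
D: 17→29
Sum = 4+7+17+29 = 57.
LPT (decreasing processing time): D C A B.
D: 0→12
C: 12→22
A: 22→26
B: 26→29
Sum = 12+22+26+29 = 89.
SPT 56, EDD 62, FIFO 57, LPT 89 → minimum 56.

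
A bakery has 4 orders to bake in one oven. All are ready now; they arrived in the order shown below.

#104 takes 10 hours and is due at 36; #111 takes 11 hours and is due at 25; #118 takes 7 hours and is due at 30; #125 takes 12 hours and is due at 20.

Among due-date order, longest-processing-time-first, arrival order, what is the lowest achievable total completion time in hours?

EDD (increasing due date): #125 #111 #118 #104.
#125: 0→12
#111: 12→23
#118: 23→30
#104: 30→40
Sum = 12+23+30+40 = 105.
LPT (decreasing processing time): #125 #111 #104 #118.
#125: 0→12
#111: 12→23
#104: 23→33
#118: 33→40
Sum = 12+23+33+40 = 108.
FIFO (arrival order): #104 #111 #118 #125.
#104: 0→10
#111: 10→21
#118: 21→28
#125: 28→40
Sum = 10+21+28+40 = 99.
EDD 105, LPT 108, FIFO 99 → minimum 99.

99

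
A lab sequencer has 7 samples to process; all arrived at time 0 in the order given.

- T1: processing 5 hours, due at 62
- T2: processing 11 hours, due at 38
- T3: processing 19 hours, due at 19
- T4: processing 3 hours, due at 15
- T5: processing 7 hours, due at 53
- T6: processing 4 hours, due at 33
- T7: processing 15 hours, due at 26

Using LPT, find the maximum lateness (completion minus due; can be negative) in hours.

49

LPT (decreasing processing time): T3 T7 T2 T5 T1 T6 T4.
T3: 0→19, due 19, lateness 0
T7: 19→34, due 26, lateness 8
T2: 34→45, due 38, lateness 7
T5: 45→52, due 53, lateness -1
T1: 52→57, due 62, lateness -5
T6: 57→61, due 33, lateness 28
T4: 61→64, due 15, lateness 49
Maximum = 49.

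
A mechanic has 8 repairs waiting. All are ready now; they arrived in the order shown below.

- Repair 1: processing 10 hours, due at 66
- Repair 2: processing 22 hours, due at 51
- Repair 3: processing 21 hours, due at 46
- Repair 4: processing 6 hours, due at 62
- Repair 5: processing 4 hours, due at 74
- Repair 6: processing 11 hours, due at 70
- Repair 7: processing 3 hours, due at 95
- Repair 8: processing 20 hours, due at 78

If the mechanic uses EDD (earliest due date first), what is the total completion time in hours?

507

EDD (increasing due date): Repair 3 Repair 2 Repair 4 Repair 1 Repair 6 Repair 5 Repair 8 Repair 7.
Repair 3: 0→21
Repair 2: 21→43
Repair 4: 43→49
Repair 1: 49→59
Repair 6: 59→70
Repair 5: 70→74
Repair 8: 74→94
Repair 7: 94→97
Sum = 21+43+49+59+70+74+94+97 = 507.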